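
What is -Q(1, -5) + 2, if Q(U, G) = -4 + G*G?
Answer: -19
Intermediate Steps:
Q(U, G) = -4 + G**2
-Q(1, -5) + 2 = -(-4 + (-5)**2) + 2 = -(-4 + 25) + 2 = -1*21 + 2 = -21 + 2 = -19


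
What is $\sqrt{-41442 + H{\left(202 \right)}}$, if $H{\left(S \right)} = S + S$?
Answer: $17 i \sqrt{142} \approx 202.58 i$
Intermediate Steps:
$H{\left(S \right)} = 2 S$
$\sqrt{-41442 + H{\left(202 \right)}} = \sqrt{-41442 + 2 \cdot 202} = \sqrt{-41442 + 404} = \sqrt{-41038} = 17 i \sqrt{142}$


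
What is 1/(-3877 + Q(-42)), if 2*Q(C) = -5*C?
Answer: -1/3772 ≈ -0.00026511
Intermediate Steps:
Q(C) = -5*C/2 (Q(C) = (-5*C)/2 = -5*C/2)
1/(-3877 + Q(-42)) = 1/(-3877 - 5/2*(-42)) = 1/(-3877 + 105) = 1/(-3772) = -1/3772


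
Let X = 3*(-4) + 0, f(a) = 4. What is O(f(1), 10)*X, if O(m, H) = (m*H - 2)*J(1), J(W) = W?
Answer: -456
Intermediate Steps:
O(m, H) = -2 + H*m (O(m, H) = (m*H - 2)*1 = (H*m - 2)*1 = (-2 + H*m)*1 = -2 + H*m)
X = -12 (X = -12 + 0 = -12)
O(f(1), 10)*X = (-2 + 10*4)*(-12) = (-2 + 40)*(-12) = 38*(-12) = -456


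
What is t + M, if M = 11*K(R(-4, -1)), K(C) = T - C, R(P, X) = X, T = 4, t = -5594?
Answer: -5539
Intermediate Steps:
K(C) = 4 - C
M = 55 (M = 11*(4 - 1*(-1)) = 11*(4 + 1) = 11*5 = 55)
t + M = -5594 + 55 = -5539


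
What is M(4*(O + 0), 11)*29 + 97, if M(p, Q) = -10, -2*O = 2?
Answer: -193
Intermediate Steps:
O = -1 (O = -1/2*2 = -1)
M(4*(O + 0), 11)*29 + 97 = -10*29 + 97 = -290 + 97 = -193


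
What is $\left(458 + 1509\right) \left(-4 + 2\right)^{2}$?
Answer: $7868$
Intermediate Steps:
$\left(458 + 1509\right) \left(-4 + 2\right)^{2} = 1967 \left(-2\right)^{2} = 1967 \cdot 4 = 7868$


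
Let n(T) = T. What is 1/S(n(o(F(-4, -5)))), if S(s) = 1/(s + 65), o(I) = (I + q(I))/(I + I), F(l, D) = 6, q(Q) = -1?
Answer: 785/12 ≈ 65.417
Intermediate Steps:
o(I) = (-1 + I)/(2*I) (o(I) = (I - 1)/(I + I) = (-1 + I)/((2*I)) = (-1 + I)*(1/(2*I)) = (-1 + I)/(2*I))
S(s) = 1/(65 + s)
1/S(n(o(F(-4, -5)))) = 1/(1/(65 + (½)*(-1 + 6)/6)) = 1/(1/(65 + (½)*(⅙)*5)) = 1/(1/(65 + 5/12)) = 1/(1/(785/12)) = 1/(12/785) = 785/12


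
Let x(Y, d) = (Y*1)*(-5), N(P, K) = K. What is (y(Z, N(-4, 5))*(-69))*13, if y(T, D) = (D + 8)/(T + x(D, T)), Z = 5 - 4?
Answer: 3887/8 ≈ 485.88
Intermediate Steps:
x(Y, d) = -5*Y (x(Y, d) = Y*(-5) = -5*Y)
Z = 1
y(T, D) = (8 + D)/(T - 5*D) (y(T, D) = (D + 8)/(T - 5*D) = (8 + D)/(T - 5*D))
(y(Z, N(-4, 5))*(-69))*13 = (((-8 - 1*5)/(-1*1 + 5*5))*(-69))*13 = (((-8 - 5)/(-1 + 25))*(-69))*13 = ((-13/24)*(-69))*13 = (((1/24)*(-13))*(-69))*13 = -13/24*(-69)*13 = (299/8)*13 = 3887/8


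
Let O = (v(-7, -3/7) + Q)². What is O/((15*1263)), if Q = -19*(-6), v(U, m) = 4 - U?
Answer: 3125/3789 ≈ 0.82476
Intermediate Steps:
Q = 114
O = 15625 (O = ((4 - 1*(-7)) + 114)² = ((4 + 7) + 114)² = (11 + 114)² = 125² = 15625)
O/((15*1263)) = 15625/((15*1263)) = 15625/18945 = 15625*(1/18945) = 3125/3789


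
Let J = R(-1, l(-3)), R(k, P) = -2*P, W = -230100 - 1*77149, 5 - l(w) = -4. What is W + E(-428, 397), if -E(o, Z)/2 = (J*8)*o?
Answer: -430513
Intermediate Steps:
l(w) = 9 (l(w) = 5 - 1*(-4) = 5 + 4 = 9)
W = -307249 (W = -230100 - 77149 = -307249)
J = -18 (J = -2*9 = -18)
E(o, Z) = 288*o (E(o, Z) = -2*(-18*8)*o = -(-288)*o = 288*o)
W + E(-428, 397) = -307249 + 288*(-428) = -307249 - 123264 = -430513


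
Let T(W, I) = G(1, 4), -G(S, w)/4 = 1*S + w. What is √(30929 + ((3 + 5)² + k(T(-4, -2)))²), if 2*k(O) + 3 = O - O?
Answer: √139341/2 ≈ 186.64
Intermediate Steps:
G(S, w) = -4*S - 4*w (G(S, w) = -4*(1*S + w) = -4*(S + w) = -4*S - 4*w)
T(W, I) = -20 (T(W, I) = -4*1 - 4*4 = -4 - 16 = -20)
k(O) = -3/2 (k(O) = -3/2 + (O - O)/2 = -3/2 + (½)*0 = -3/2 + 0 = -3/2)
√(30929 + ((3 + 5)² + k(T(-4, -2)))²) = √(30929 + ((3 + 5)² - 3/2)²) = √(30929 + (8² - 3/2)²) = √(30929 + (64 - 3/2)²) = √(30929 + (125/2)²) = √(30929 + 15625/4) = √(139341/4) = √139341/2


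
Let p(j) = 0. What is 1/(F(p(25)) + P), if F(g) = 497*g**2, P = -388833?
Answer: -1/388833 ≈ -2.5718e-6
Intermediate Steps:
1/(F(p(25)) + P) = 1/(497*0**2 - 388833) = 1/(497*0 - 388833) = 1/(0 - 388833) = 1/(-388833) = -1/388833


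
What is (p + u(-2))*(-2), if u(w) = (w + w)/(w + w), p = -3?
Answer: 4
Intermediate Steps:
u(w) = 1 (u(w) = (2*w)/((2*w)) = (2*w)*(1/(2*w)) = 1)
(p + u(-2))*(-2) = (-3 + 1)*(-2) = -2*(-2) = 4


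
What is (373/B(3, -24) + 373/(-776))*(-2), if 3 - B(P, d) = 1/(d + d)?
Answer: -13839419/56260 ≈ -245.99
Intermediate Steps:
B(P, d) = 3 - 1/(2*d) (B(P, d) = 3 - 1/(d + d) = 3 - 1/(2*d))
(373/B(3, -24) + 373/(-776))*(-2) = (373/(3 - ½/(-24)) + 373/(-776))*(-2) = (373/(3 - ½*(-1/24)) + 373*(-1/776))*(-2) = (373/(3 + 1/48) - 373/776)*(-2) = (373/(145/48) - 373/776)*(-2) = (373*(48/145) - 373/776)*(-2) = (17904/145 - 373/776)*(-2) = (13839419/112520)*(-2) = -13839419/56260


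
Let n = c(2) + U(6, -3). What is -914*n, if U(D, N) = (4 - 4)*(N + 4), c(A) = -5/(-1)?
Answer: -4570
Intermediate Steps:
c(A) = 5 (c(A) = -5*(-1) = 5)
U(D, N) = 0 (U(D, N) = 0*(4 + N) = 0)
n = 5 (n = 5 + 0 = 5)
-914*n = -914*5 = -4570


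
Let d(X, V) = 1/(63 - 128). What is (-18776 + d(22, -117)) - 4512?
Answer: -1513721/65 ≈ -23288.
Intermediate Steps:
d(X, V) = -1/65 (d(X, V) = 1/(-65) = -1/65)
(-18776 + d(22, -117)) - 4512 = (-18776 - 1/65) - 4512 = -1220441/65 - 4512 = -1513721/65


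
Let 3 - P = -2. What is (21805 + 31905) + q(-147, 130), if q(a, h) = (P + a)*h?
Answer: 35250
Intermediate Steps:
P = 5 (P = 3 - 1*(-2) = 3 + 2 = 5)
q(a, h) = h*(5 + a) (q(a, h) = (5 + a)*h = h*(5 + a))
(21805 + 31905) + q(-147, 130) = (21805 + 31905) + 130*(5 - 147) = 53710 + 130*(-142) = 53710 - 18460 = 35250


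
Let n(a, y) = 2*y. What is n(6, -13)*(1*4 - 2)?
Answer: -52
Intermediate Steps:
n(6, -13)*(1*4 - 2) = (2*(-13))*(1*4 - 2) = -26*(4 - 2) = -26*2 = -52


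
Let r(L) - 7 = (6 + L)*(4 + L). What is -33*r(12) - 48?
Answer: -9783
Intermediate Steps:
r(L) = 7 + (4 + L)*(6 + L) (r(L) = 7 + (6 + L)*(4 + L) = 7 + (4 + L)*(6 + L))
-33*r(12) - 48 = -33*(31 + 12**2 + 10*12) - 48 = -33*(31 + 144 + 120) - 48 = -33*295 - 48 = -9735 - 48 = -9783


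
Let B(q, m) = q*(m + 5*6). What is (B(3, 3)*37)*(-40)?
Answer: -146520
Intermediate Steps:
B(q, m) = q*(30 + m) (B(q, m) = q*(m + 30) = q*(30 + m))
(B(3, 3)*37)*(-40) = ((3*(30 + 3))*37)*(-40) = ((3*33)*37)*(-40) = (99*37)*(-40) = 3663*(-40) = -146520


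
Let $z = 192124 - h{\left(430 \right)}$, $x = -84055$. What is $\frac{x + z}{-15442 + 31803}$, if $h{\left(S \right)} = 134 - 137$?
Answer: $\frac{108072}{16361} \approx 6.6055$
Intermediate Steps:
$h{\left(S \right)} = -3$
$z = 192127$ ($z = 192124 - -3 = 192124 + 3 = 192127$)
$\frac{x + z}{-15442 + 31803} = \frac{-84055 + 192127}{-15442 + 31803} = \frac{108072}{16361}$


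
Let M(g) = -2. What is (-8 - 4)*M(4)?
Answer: 24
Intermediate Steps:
(-8 - 4)*M(4) = (-8 - 4)*(-2) = -12*(-2) = 24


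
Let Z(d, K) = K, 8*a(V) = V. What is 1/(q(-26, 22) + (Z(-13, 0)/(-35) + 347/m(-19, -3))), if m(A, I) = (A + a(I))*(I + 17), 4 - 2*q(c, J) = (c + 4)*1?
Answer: 1085/12717 ≈ 0.085319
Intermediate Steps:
a(V) = V/8
q(c, J) = -c/2 (q(c, J) = 2 - (c + 4)/2 = 2 - (4 + c)/2 = 2 + (-2 - c/2) = -c/2)
m(A, I) = (17 + I)*(A + I/8) (m(A, I) = (A + I/8)*(I + 17) = (A + I/8)*(17 + I) = (17 + I)*(A + I/8))
1/(q(-26, 22) + (Z(-13, 0)/(-35) + 347/m(-19, -3))) = 1/(-½*(-26) + (0/(-35) + 347/(17*(-19) + (⅛)*(-3)² + (17/8)*(-3) - 19*(-3)))) = 1/(13 + (0*(-1/35) + 347/(-323 + (⅛)*9 - 51/8 + 57))) = 1/(13 + (0 + 347/(-323 + 9/8 - 51/8 + 57))) = 1/(13 + (0 + 347/(-1085/4))) = 1/(13 + (0 + 347*(-4/1085))) = 1/(13 + (0 - 1388/1085)) = 1/(13 - 1388/1085) = 1/(12717/1085) = 1085/12717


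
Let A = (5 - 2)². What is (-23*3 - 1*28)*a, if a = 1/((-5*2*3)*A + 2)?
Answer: 97/268 ≈ 0.36194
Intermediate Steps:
A = 9 (A = 3² = 9)
a = -1/268 (a = 1/((-5*2*3)*9 + 2) = 1/(-10*3*9 + 2) = 1/(-30*9 + 2) = 1/(-270 + 2) = 1/(-268) = -1/268 ≈ -0.0037313)
(-23*3 - 1*28)*a = (-23*3 - 1*28)*(-1/268) = (-69 - 28)*(-1/268) = -97*(-1/268) = 97/268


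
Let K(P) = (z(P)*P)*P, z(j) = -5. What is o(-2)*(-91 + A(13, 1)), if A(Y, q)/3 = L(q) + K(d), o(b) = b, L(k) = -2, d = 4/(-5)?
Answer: 1066/5 ≈ 213.20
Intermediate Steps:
d = -⅘ (d = 4*(-⅕) = -⅘ ≈ -0.80000)
K(P) = -5*P² (K(P) = (-5*P)*P = -5*P²)
A(Y, q) = -78/5 (A(Y, q) = 3*(-2 - 5*(-⅘)²) = 3*(-2 - 5*16/25) = 3*(-2 - 16/5) = 3*(-26/5) = -78/5)
o(-2)*(-91 + A(13, 1)) = -2*(-91 - 78/5) = -2*(-533/5) = 1066/5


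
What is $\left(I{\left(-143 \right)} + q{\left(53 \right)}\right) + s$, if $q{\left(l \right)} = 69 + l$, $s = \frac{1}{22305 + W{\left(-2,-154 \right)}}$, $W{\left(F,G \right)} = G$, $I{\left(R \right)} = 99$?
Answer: $\frac{4895372}{22151} \approx 221.0$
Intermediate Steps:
$s = \frac{1}{22151}$ ($s = \frac{1}{22305 - 154} = \frac{1}{22151} \approx 4.5145 \cdot 10^{-5}$)
$\left(I{\left(-143 \right)} + q{\left(53 \right)}\right) + s = \left(99 + \left(69 + 53\right)\right) + \frac{1}{22151} = \left(99 + 122\right) + \frac{1}{22151} = 221 + \frac{1}{22151} = \frac{4895372}{22151}$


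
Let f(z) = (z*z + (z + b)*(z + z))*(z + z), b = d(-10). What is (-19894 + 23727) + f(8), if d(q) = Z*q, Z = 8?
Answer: -13575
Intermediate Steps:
d(q) = 8*q
b = -80 (b = 8*(-10) = -80)
f(z) = 2*z*(z² + 2*z*(-80 + z)) (f(z) = (z*z + (z - 80)*(z + z))*(z + z) = (z² + (-80 + z)*(2*z))*(2*z) = (z² + 2*z*(-80 + z))*(2*z) = 2*z*(z² + 2*z*(-80 + z)))
(-19894 + 23727) + f(8) = (-19894 + 23727) + 8²*(-320 + 6*8) = 3833 + 64*(-320 + 48) = 3833 + 64*(-272) = 3833 - 17408 = -13575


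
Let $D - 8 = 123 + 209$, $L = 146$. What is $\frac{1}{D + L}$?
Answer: $\frac{1}{486} \approx 0.0020576$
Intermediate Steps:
$D = 340$ ($D = 8 + \left(123 + 209\right) = 8 + 332 = 340$)
$\frac{1}{D + L} = \frac{1}{340 + 146} = \frac{1}{486}$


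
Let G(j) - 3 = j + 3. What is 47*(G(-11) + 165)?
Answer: 7520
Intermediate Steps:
G(j) = 6 + j (G(j) = 3 + (j + 3) = 3 + (3 + j) = 6 + j)
47*(G(-11) + 165) = 47*((6 - 11) + 165) = 47*(-5 + 165) = 47*160 = 7520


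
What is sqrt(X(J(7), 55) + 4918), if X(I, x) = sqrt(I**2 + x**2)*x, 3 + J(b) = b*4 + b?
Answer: sqrt(4918 + 55*sqrt(4049)) ≈ 91.748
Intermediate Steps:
J(b) = -3 + 5*b (J(b) = -3 + (b*4 + b) = -3 + (4*b + b) = -3 + 5*b)
X(I, x) = x*sqrt(I**2 + x**2)
sqrt(X(J(7), 55) + 4918) = sqrt(55*sqrt((-3 + 5*7)**2 + 55**2) + 4918) = sqrt(55*sqrt((-3 + 35)**2 + 3025) + 4918) = sqrt(55*sqrt(32**2 + 3025) + 4918) = sqrt(55*sqrt(1024 + 3025) + 4918) = sqrt(55*sqrt(4049) + 4918) = sqrt(4918 + 55*sqrt(4049))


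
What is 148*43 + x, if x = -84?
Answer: 6280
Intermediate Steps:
148*43 + x = 148*43 - 84 = 6364 - 84 = 6280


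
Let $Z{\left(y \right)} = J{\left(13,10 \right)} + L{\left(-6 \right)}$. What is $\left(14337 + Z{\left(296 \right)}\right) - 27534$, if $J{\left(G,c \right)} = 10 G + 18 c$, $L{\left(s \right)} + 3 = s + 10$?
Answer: $-12886$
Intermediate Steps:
$L{\left(s \right)} = 7 + s$ ($L{\left(s \right)} = -3 + \left(s + 10\right) = -3 + \left(10 + s\right) = 7 + s$)
$Z{\left(y \right)} = 311$ ($Z{\left(y \right)} = \left(10 \cdot 13 + 18 \cdot 10\right) + \left(7 - 6\right) = \left(130 + 180\right) + 1 = 310 + 1 = 311$)
$\left(14337 + Z{\left(296 \right)}\right) - 27534 = \left(14337 + 311\right) - 27534 = 14648 - 27534 = -12886$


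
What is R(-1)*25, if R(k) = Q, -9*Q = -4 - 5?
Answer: 25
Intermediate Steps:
Q = 1 (Q = -(-4 - 5)/9 = -⅑*(-9) = 1)
R(k) = 1
R(-1)*25 = 1*25 = 25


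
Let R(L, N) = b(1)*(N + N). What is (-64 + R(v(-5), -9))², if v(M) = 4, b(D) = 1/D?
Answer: 6724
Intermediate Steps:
R(L, N) = 2*N (R(L, N) = (N + N)/1 = 1*(2*N) = 2*N)
(-64 + R(v(-5), -9))² = (-64 + 2*(-9))² = (-64 - 18)² = (-82)² = 6724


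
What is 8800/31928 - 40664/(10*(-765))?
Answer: 5020736/897975 ≈ 5.5912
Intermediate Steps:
8800/31928 - 40664/(10*(-765)) = 8800*(1/31928) - 40664/(-7650) = 1100/3991 - 40664*(-1/7650) = 1100/3991 + 1196/225 = 5020736/897975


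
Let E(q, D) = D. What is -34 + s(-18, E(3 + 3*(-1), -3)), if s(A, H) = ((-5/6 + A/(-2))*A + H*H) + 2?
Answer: -170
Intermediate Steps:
s(A, H) = 2 + H² + A*(-⅚ - A/2) (s(A, H) = ((-5*⅙ + A*(-½))*A + H²) + 2 = ((-⅚ - A/2)*A + H²) + 2 = (A*(-⅚ - A/2) + H²) + 2 = (H² + A*(-⅚ - A/2)) + 2 = 2 + H² + A*(-⅚ - A/2))
-34 + s(-18, E(3 + 3*(-1), -3)) = -34 + (2 + (-3)² - ⅚*(-18) - ½*(-18)²) = -34 + (2 + 9 + 15 - ½*324) = -34 + (2 + 9 + 15 - 162) = -34 - 136 = -170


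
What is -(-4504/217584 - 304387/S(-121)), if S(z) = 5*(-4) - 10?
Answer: -689891728/67995 ≈ -10146.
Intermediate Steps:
S(z) = -30 (S(z) = -20 - 10 = -30)
-(-4504/217584 - 304387/S(-121)) = -(-4504/217584 - 304387/(-30)) = -(-4504*1/217584 - 304387*(-1/30)) = -(-563/27198 + 304387/30) = -1*689891728/67995 = -689891728/67995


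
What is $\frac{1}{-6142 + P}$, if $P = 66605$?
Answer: $\frac{1}{60463} \approx 1.6539 \cdot 10^{-5}$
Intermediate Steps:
$\frac{1}{-6142 + P} = \frac{1}{-6142 + 66605} = \frac{1}{60463}$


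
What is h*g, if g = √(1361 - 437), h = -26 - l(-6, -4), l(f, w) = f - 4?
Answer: -32*√231 ≈ -486.36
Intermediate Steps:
l(f, w) = -4 + f
h = -16 (h = -26 - (-4 - 6) = -26 - 1*(-10) = -26 + 10 = -16)
g = 2*√231 (g = √924 = 2*√231 ≈ 30.397)
h*g = -32*√231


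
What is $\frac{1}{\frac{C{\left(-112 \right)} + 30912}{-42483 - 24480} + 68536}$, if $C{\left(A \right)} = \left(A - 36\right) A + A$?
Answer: $\frac{22321}{1529776264} \approx 1.4591 \cdot 10^{-5}$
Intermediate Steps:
$C{\left(A \right)} = A + A \left(-36 + A\right)$ ($C{\left(A \right)} = \left(-36 + A\right) A + A = A \left(-36 + A\right) + A = A + A \left(-36 + A\right)$)
$\frac{1}{\frac{C{\left(-112 \right)} + 30912}{-42483 - 24480} + 68536} = \frac{1}{\frac{- 112 \left(-35 - 112\right) + 30912}{-42483 - 24480} + 68536} = \frac{1}{\frac{\left(-112\right) \left(-147\right) + 30912}{-66963} + 68536} = \frac{1}{\left(16464 + 30912\right) \left(- \frac{1}{66963}\right) + 68536} = \frac{1}{47376 \left(- \frac{1}{66963}\right) + 68536} = \frac{1}{- \frac{15792}{22321} + 68536} = \frac{1}{\frac{1529776264}{22321}} = \frac{22321}{1529776264}$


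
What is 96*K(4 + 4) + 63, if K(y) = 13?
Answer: 1311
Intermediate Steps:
96*K(4 + 4) + 63 = 96*13 + 63 = 1248 + 63 = 1311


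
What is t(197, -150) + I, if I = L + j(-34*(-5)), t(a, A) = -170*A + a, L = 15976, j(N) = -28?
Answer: 41645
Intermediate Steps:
t(a, A) = a - 170*A
I = 15948 (I = 15976 - 28 = 15948)
t(197, -150) + I = (197 - 170*(-150)) + 15948 = (197 + 25500) + 15948 = 25697 + 15948 = 41645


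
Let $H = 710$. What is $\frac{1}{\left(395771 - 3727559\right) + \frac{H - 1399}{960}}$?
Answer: $- \frac{960}{3198517169} \approx -3.0014 \cdot 10^{-7}$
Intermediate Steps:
$\frac{1}{\left(395771 - 3727559\right) + \frac{H - 1399}{960}} = \frac{1}{\left(395771 - 3727559\right) + \frac{710 - 1399}{960}} = \frac{1}{-3331788 - \frac{689}{960}} = \frac{1}{- \frac{3198517169}{960}} = - \frac{960}{3198517169}$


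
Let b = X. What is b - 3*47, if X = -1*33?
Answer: -174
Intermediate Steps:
X = -33
b = -33
b - 3*47 = -33 - 3*47 = -33 - 141 = -174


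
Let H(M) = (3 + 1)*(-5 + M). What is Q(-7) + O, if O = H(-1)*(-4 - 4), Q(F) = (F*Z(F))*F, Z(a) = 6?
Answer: 486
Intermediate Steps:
H(M) = -20 + 4*M (H(M) = 4*(-5 + M) = -20 + 4*M)
Q(F) = 6*F² (Q(F) = (F*6)*F = (6*F)*F = 6*F²)
O = 192 (O = (-20 + 4*(-1))*(-4 - 4) = (-20 - 4)*(-8) = -24*(-8) = 192)
Q(-7) + O = 6*(-7)² + 192 = 6*49 + 192 = 294 + 192 = 486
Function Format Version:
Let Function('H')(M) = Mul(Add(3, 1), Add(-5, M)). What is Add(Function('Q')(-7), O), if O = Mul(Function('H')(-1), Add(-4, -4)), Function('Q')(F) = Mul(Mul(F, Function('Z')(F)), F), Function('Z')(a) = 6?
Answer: 486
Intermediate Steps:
Function('H')(M) = Add(-20, Mul(4, M)) (Function('H')(M) = Mul(4, Add(-5, M)) = Add(-20, Mul(4, M)))
Function('Q')(F) = Mul(6, Pow(F, 2)) (Function('Q')(F) = Mul(Mul(F, 6), F) = Mul(Mul(6, F), F) = Mul(6, Pow(F, 2)))
O = 192 (O = Mul(Add(-20, Mul(4, -1)), Add(-4, -4)) = Mul(Add(-20, -4), -8) = Mul(-24, -8) = 192)
Add(Function('Q')(-7), O) = Add(Mul(6, Pow(-7, 2)), 192) = Add(Mul(6, 49), 192) = Add(294, 192) = 486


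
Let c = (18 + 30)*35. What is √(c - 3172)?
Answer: 2*I*√373 ≈ 38.626*I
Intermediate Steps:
c = 1680 (c = 48*35 = 1680)
√(c - 3172) = √(1680 - 3172) = √(-1492) = 2*I*√373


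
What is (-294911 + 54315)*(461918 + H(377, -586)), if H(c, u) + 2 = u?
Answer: -110994152680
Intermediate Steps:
H(c, u) = -2 + u
(-294911 + 54315)*(461918 + H(377, -586)) = (-294911 + 54315)*(461918 + (-2 - 586)) = -240596*(461918 - 588) = -240596*461330 = -110994152680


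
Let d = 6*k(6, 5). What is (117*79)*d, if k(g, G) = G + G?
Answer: 554580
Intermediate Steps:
k(g, G) = 2*G
d = 60 (d = 6*(2*5) = 6*10 = 60)
(117*79)*d = (117*79)*60 = 9243*60 = 554580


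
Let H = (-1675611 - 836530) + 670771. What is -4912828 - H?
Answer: -3071458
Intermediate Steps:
H = -1841370 (H = -2512141 + 670771 = -1841370)
-4912828 - H = -4912828 - 1*(-1841370) = -4912828 + 1841370 = -3071458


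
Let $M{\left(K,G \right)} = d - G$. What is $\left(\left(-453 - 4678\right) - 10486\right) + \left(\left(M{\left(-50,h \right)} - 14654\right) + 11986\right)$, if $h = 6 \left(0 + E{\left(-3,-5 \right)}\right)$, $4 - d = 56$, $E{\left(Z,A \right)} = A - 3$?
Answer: $-18289$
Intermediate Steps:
$E{\left(Z,A \right)} = -3 + A$ ($E{\left(Z,A \right)} = A - 3 = -3 + A$)
$d = -52$ ($d = 4 - 56 = -52$)
$h = -48$ ($h = 6 \left(0 - 8\right) = 6 \left(-8\right) = -48$)
$M{\left(K,G \right)} = -52 - G$
$\left(\left(-453 - 4678\right) - 10486\right) + \left(\left(M{\left(-50,h \right)} - 14654\right) + 11986\right) = \left(\left(-453 - 4678\right) - 10486\right) + \left(\left(\left(-52 - -48\right) - 14654\right) + 11986\right) = \left(-5131 - 10486\right) + \left(\left(\left(-52 + 48\right) - 14654\right) + 11986\right) = -15617 + \left(\left(-4 - 14654\right) + 11986\right) = -15617 + \left(-14658 + 11986\right) = -15617 - 2672 = -18289$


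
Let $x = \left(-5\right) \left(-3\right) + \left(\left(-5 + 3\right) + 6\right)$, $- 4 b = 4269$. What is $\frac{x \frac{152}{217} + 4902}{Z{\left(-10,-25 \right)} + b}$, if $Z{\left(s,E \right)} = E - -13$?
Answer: $- \frac{4266488}{936789} \approx -4.5544$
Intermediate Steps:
$b = - \frac{4269}{4}$ ($b = \left(- \frac{1}{4}\right) 4269 = - \frac{4269}{4} \approx -1067.3$)
$Z{\left(s,E \right)} = 13 + E$ ($Z{\left(s,E \right)} = E + 13 = 13 + E$)
$x = 19$ ($x = 15 + \left(-2 + 6\right) = 15 + 4 = 19$)
$\frac{x \frac{152}{217} + 4902}{Z{\left(-10,-25 \right)} + b} = \frac{19 \cdot \frac{152}{217} + 4902}{\left(13 - 25\right) - \frac{4269}{4}} = \frac{19 \cdot 152 \cdot \frac{1}{217} + 4902}{-12 - \frac{4269}{4}} = \frac{19 \cdot \frac{152}{217} + 4902}{- \frac{4317}{4}} = \left(\frac{2888}{217} + 4902\right) \left(- \frac{4}{4317}\right) = \frac{1066622}{217} \left(- \frac{4}{4317}\right) = - \frac{4266488}{936789}$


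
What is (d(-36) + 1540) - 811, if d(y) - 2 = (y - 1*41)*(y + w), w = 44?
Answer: 115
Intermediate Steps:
d(y) = 2 + (-41 + y)*(44 + y) (d(y) = 2 + (y - 1*41)*(y + 44) = 2 + (y - 41)*(44 + y) = 2 + (-41 + y)*(44 + y))
(d(-36) + 1540) - 811 = ((-1802 + (-36)² + 3*(-36)) + 1540) - 811 = ((-1802 + 1296 - 108) + 1540) - 811 = (-614 + 1540) - 811 = 926 - 811 = 115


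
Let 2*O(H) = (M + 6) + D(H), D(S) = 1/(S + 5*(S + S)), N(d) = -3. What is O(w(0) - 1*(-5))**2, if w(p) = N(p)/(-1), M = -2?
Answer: 124609/30976 ≈ 4.0228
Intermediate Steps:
w(p) = 3 (w(p) = -3/(-1) = -3*(-1) = 3)
D(S) = 1/(11*S) (D(S) = 1/(S + 5*(2*S)) = 1/(S + 10*S) = 1/(11*S))
O(H) = 2 + 1/(22*H) (O(H) = ((-2 + 6) + 1/(11*H))/2 = (4 + 1/(11*H))/2 = 2 + 1/(22*H))
O(w(0) - 1*(-5))**2 = (2 + 1/(22*(3 - 1*(-5))))**2 = (2 + 1/(22*(3 + 5)))**2 = (2 + (1/22)/8)**2 = (2 + (1/22)*(1/8))**2 = (2 + 1/176)**2 = (353/176)**2 = 124609/30976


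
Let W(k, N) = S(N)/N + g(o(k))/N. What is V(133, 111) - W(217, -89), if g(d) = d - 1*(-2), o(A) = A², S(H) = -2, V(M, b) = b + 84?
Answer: 64444/89 ≈ 724.09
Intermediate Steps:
V(M, b) = 84 + b
g(d) = 2 + d (g(d) = d + 2 = 2 + d)
W(k, N) = -2/N + (2 + k²)/N
V(133, 111) - W(217, -89) = (84 + 111) - 217²/(-89) = 195 - (-1)*47089/89 = 195 - 1*(-47089/89) = 195 + 47089/89 = 64444/89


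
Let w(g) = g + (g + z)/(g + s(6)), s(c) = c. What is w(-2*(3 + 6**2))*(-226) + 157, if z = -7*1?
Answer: 630655/36 ≈ 17518.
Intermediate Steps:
z = -7
w(g) = g + (-7 + g)/(6 + g) (w(g) = g + (g - 7)/(g + 6) = g + (-7 + g)/(6 + g))
w(-2*(3 + 6**2))*(-226) + 157 = ((-7 + (-2*(3 + 6**2))**2 + 7*(-2*(3 + 6**2)))/(6 - 2*(3 + 6**2)))*(-226) + 157 = ((-7 + (-2*(3 + 36))**2 + 7*(-2*(3 + 36)))/(6 - 2*(3 + 36)))*(-226) + 157 = ((-7 + (-2*39)**2 + 7*(-2*39))/(6 - 2*39))*(-226) + 157 = ((-7 + (-78)**2 + 7*(-78))/(6 - 78))*(-226) + 157 = ((-7 + 6084 - 546)/(-72))*(-226) + 157 = -1/72*5531*(-226) + 157 = -5531/72*(-226) + 157 = 625003/36 + 157 = 630655/36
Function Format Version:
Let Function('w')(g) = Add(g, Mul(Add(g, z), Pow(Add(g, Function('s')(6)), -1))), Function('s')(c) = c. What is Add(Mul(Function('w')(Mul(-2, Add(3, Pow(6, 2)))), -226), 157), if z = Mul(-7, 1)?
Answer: Rational(630655, 36) ≈ 17518.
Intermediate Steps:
z = -7
Function('w')(g) = Add(g, Mul(Pow(Add(6, g), -1), Add(-7, g))) (Function('w')(g) = Add(g, Mul(Add(g, -7), Pow(Add(g, 6), -1))) = Add(g, Mul(Add(-7, g), Pow(Add(6, g), -1))) = Add(g, Mul(Pow(Add(6, g), -1), Add(-7, g))))
Add(Mul(Function('w')(Mul(-2, Add(3, Pow(6, 2)))), -226), 157) = Add(Mul(Mul(Pow(Add(6, Mul(-2, Add(3, Pow(6, 2)))), -1), Add(-7, Pow(Mul(-2, Add(3, Pow(6, 2))), 2), Mul(7, Mul(-2, Add(3, Pow(6, 2)))))), -226), 157) = Add(Mul(Mul(Pow(Add(6, Mul(-2, Add(3, 36))), -1), Add(-7, Pow(Mul(-2, Add(3, 36)), 2), Mul(7, Mul(-2, Add(3, 36))))), -226), 157) = Add(Mul(Mul(Pow(Add(6, Mul(-2, 39)), -1), Add(-7, Pow(Mul(-2, 39), 2), Mul(7, Mul(-2, 39)))), -226), 157) = Add(Mul(Mul(Pow(Add(6, -78), -1), Add(-7, Pow(-78, 2), Mul(7, -78))), -226), 157) = Add(Mul(Mul(Pow(-72, -1), Add(-7, 6084, -546)), -226), 157) = Add(Mul(Mul(Rational(-1, 72), 5531), -226), 157) = Add(Mul(Rational(-5531, 72), -226), 157) = Add(Rational(625003, 36), 157) = Rational(630655, 36)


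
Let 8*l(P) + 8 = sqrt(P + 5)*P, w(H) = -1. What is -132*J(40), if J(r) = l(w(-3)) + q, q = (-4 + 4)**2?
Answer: 165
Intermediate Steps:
l(P) = -1 + P*sqrt(5 + P)/8 (l(P) = -1 + (sqrt(P + 5)*P)/8 = -1 + (sqrt(5 + P)*P)/8 = -1 + (P*sqrt(5 + P))/8 = -1 + P*sqrt(5 + P)/8)
q = 0 (q = 0**2 = 0)
J(r) = -5/4 (J(r) = (-1 + (1/8)*(-1)*sqrt(5 - 1)) + 0 = (-1 + (1/8)*(-1)*sqrt(4)) + 0 = (-1 + (1/8)*(-1)*2) + 0 = (-1 - 1/4) + 0 = -5/4 + 0 = -5/4)
-132*J(40) = -132*(-5/4) = 165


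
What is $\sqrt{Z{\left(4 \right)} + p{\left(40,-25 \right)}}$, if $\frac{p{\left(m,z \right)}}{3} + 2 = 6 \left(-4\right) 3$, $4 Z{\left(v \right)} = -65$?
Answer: $\frac{i \sqrt{953}}{2} \approx 15.435 i$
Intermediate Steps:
$Z{\left(v \right)} = - \frac{65}{4}$ ($Z{\left(v \right)} = \frac{1}{4} \left(-65\right) = - \frac{65}{4}$)
$p{\left(m,z \right)} = -222$ ($p{\left(m,z \right)} = -6 + 3 \cdot 6 \left(-4\right) 3 = -6 + 3 \left(\left(-24\right) 3\right) = -6 + 3 \left(-72\right) = -6 - 216 = -222$)
$\sqrt{Z{\left(4 \right)} + p{\left(40,-25 \right)}} = \sqrt{- \frac{65}{4} - 222} = \sqrt{- \frac{953}{4}} = \frac{i \sqrt{953}}{2}$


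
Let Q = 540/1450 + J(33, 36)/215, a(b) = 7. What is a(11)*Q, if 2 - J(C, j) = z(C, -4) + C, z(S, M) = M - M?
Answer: 9961/6235 ≈ 1.5976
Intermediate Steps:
z(S, M) = 0
J(C, j) = 2 - C (J(C, j) = 2 - (0 + C) = 2 - C)
Q = 1423/6235 (Q = 540/1450 + (2 - 1*33)/215 = 540*(1/1450) + (2 - 33)*(1/215) = 54/145 - 31*1/215 = 54/145 - 31/215 = 1423/6235 ≈ 0.22823)
a(11)*Q = 7*(1423/6235) = 9961/6235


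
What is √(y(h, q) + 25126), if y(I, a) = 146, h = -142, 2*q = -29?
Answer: 18*√78 ≈ 158.97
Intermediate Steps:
q = -29/2 (q = (½)*(-29) = -29/2 ≈ -14.500)
√(y(h, q) + 25126) = √(146 + 25126) = √25272 = 18*√78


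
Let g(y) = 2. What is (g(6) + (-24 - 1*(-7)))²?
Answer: 225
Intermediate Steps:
(g(6) + (-24 - 1*(-7)))² = (2 + (-24 - 1*(-7)))² = (2 + (-24 + 7))² = (2 - 17)² = (-15)² = 225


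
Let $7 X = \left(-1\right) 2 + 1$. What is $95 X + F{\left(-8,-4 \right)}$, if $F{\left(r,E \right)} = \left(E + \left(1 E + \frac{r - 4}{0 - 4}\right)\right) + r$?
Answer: $- \frac{186}{7} \approx -26.571$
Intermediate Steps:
$X = - \frac{1}{7}$ ($X = \frac{\left(-1\right) 2 + 1}{7} = \frac{-2 + 1}{7} = \frac{1}{7} \left(-1\right) = - \frac{1}{7} \approx -0.14286$)
$F{\left(r,E \right)} = 1 + 2 E + \frac{3 r}{4}$ ($F{\left(r,E \right)} = \left(E + \left(E + \frac{-4 + r}{-4}\right)\right) + r = \left(E + \left(E + \left(-4 + r\right) \left(- \frac{1}{4}\right)\right)\right) + r = \left(E - \left(-1 - E + \frac{r}{4}\right)\right) + r = \left(E + \left(1 + E - \frac{r}{4}\right)\right) + r = \left(1 + 2 E - \frac{r}{4}\right) + r = 1 + 2 E + \frac{3 r}{4}$)
$95 X + F{\left(-8,-4 \right)} = 95 \left(- \frac{1}{7}\right) + \left(1 + 2 \left(-4\right) + \frac{3}{4} \left(-8\right)\right) = - \frac{95}{7} - 13 = - \frac{186}{7}$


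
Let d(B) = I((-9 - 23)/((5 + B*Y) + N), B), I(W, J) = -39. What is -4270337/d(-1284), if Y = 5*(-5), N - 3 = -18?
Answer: 4270337/39 ≈ 1.0950e+5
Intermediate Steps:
N = -15 (N = 3 - 18 = -15)
Y = -25
d(B) = -39
-4270337/d(-1284) = -4270337/(-39) = -4270337*(-1/39) = 4270337/39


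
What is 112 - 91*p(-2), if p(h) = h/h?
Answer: 21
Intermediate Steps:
p(h) = 1
112 - 91*p(-2) = 112 - 91*1 = 112 - 91 = 21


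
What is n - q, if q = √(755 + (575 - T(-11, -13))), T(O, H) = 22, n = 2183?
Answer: 2183 - 2*√327 ≈ 2146.8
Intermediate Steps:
q = 2*√327 (q = √(755 + (575 - 1*22)) = √(755 + (575 - 22)) = √(755 + 553) = √1308 = 2*√327 ≈ 36.166)
n - q = 2183 - 2*√327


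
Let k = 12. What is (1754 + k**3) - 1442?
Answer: 2040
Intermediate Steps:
(1754 + k**3) - 1442 = (1754 + 12**3) - 1442 = (1754 + 1728) - 1442 = 3482 - 1442 = 2040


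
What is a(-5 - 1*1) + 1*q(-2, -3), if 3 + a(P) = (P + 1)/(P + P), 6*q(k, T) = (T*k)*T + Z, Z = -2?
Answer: -71/12 ≈ -5.9167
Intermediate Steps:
q(k, T) = -⅓ + k*T²/6 (q(k, T) = ((T*k)*T - 2)/6 = (k*T² - 2)/6 = (-2 + k*T²)/6 = -⅓ + k*T²/6)
a(P) = -3 + (1 + P)/(2*P) (a(P) = -3 + (P + 1)/(P + P) = -3 + (1 + P)/((2*P)) = -3 + (1 + P)*(1/(2*P)) = -3 + (1 + P)/(2*P))
a(-5 - 1*1) + 1*q(-2, -3) = (1 - 5*(-5 - 1*1))/(2*(-5 - 1*1)) + 1*(-⅓ + (⅙)*(-2)*(-3)²) = (1 - 5*(-5 - 1))/(2*(-5 - 1)) + 1*(-⅓ + (⅙)*(-2)*9) = (½)*(1 - 5*(-6))/(-6) + 1*(-⅓ - 3) = (½)*(-⅙)*(1 + 30) + 1*(-10/3) = (½)*(-⅙)*31 - 10/3 = -31/12 - 10/3 = -71/12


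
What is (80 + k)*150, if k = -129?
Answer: -7350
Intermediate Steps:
(80 + k)*150 = (80 - 129)*150 = -49*150 = -7350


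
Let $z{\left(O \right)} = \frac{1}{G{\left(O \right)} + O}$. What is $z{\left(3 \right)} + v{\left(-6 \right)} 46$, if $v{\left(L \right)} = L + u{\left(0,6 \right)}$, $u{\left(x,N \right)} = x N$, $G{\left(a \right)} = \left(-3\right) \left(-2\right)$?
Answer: $- \frac{2483}{9} \approx -275.89$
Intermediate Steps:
$G{\left(a \right)} = 6$
$u{\left(x,N \right)} = N x$
$z{\left(O \right)} = \frac{1}{6 + O}$
$v{\left(L \right)} = L$ ($v{\left(L \right)} = L + 6 \cdot 0 = L + 0 = L$)
$z{\left(3 \right)} + v{\left(-6 \right)} 46 = \frac{1}{6 + 3} - 276 = \frac{1}{9} - 276 = - \frac{2483}{9}$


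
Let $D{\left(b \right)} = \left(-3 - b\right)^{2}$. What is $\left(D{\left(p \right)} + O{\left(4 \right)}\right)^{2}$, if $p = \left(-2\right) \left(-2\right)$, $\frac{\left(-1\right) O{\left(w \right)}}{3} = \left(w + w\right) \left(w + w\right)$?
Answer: $20449$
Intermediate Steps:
$O{\left(w \right)} = - 12 w^{2}$ ($O{\left(w \right)} = - 3 \left(w + w\right) \left(w + w\right) = - 3 \cdot 2 w 2 w = - 3 \cdot 4 w^{2} = - 12 w^{2}$)
$p = 4$
$\left(D{\left(p \right)} + O{\left(4 \right)}\right)^{2} = \left(\left(3 + 4\right)^{2} - 12 \cdot 4^{2}\right)^{2} = \left(7^{2} - 192\right)^{2} = \left(49 - 192\right)^{2} = \left(-143\right)^{2} = 20449$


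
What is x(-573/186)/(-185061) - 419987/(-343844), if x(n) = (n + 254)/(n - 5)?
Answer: 38944679498815/31879689356484 ≈ 1.2216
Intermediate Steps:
x(n) = (254 + n)/(-5 + n)
x(-573/186)/(-185061) - 419987/(-343844) = ((254 - 573/186)/(-5 - 573/186))/(-185061) - 419987/(-343844) = ((254 - 573*1/186)/(-5 - 573*1/186))*(-1/185061) - 419987*(-1/343844) = ((254 - 191/62)/(-5 - 191/62))*(-1/185061) + 419987/343844 = ((15557/62)/(-501/62))*(-1/185061) + 419987/343844 = -62/501*15557/62*(-1/185061) + 419987/343844 = -15557/501*(-1/185061) + 419987/343844 = 15557/92715561 + 419987/343844 = 38944679498815/31879689356484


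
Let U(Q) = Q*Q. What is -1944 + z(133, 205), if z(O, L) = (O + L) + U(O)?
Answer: 16083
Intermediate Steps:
U(Q) = Q²
z(O, L) = L + O + O² (z(O, L) = (O + L) + O² = (L + O) + O² = L + O + O²)
-1944 + z(133, 205) = -1944 + (205 + 133 + 133²) = -1944 + (205 + 133 + 17689) = -1944 + 18027 = 16083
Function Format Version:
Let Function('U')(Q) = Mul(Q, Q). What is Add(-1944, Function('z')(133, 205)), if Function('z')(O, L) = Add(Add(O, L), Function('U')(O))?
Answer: 16083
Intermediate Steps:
Function('U')(Q) = Pow(Q, 2)
Function('z')(O, L) = Add(L, O, Pow(O, 2)) (Function('z')(O, L) = Add(Add(O, L), Pow(O, 2)) = Add(Add(L, O), Pow(O, 2)) = Add(L, O, Pow(O, 2)))
Add(-1944, Function('z')(133, 205)) = Add(-1944, Add(205, 133, Pow(133, 2))) = Add(-1944, Add(205, 133, 17689)) = Add(-1944, 18027) = 16083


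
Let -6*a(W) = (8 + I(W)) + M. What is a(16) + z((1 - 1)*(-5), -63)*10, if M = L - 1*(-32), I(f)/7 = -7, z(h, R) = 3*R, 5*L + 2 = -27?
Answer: -28313/15 ≈ -1887.5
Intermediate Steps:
L = -29/5 (L = -⅖ + (⅕)*(-27) = -⅖ - 27/5 = -29/5 ≈ -5.8000)
I(f) = -49 (I(f) = 7*(-7) = -49)
M = 131/5 (M = -29/5 - 1*(-32) = -29/5 + 32 = 131/5 ≈ 26.200)
a(W) = 37/15 (a(W) = -((8 - 49) + 131/5)/6 = -(-41 + 131/5)/6 = -⅙*(-74/5) = 37/15)
a(16) + z((1 - 1)*(-5), -63)*10 = 37/15 + (3*(-63))*10 = 37/15 - 189*10 = 37/15 - 1890 = -28313/15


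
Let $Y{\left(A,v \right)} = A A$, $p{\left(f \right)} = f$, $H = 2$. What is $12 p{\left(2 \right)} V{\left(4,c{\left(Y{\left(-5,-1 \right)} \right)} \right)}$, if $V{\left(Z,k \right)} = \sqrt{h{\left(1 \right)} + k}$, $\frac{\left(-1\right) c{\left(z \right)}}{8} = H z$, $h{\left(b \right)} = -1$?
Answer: $24 i \sqrt{401} \approx 480.6 i$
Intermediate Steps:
$Y{\left(A,v \right)} = A^{2}$
$c{\left(z \right)} = - 16 z$ ($c{\left(z \right)} = - 8 \cdot 2 z = - 16 z$)
$V{\left(Z,k \right)} = \sqrt{-1 + k}$
$12 p{\left(2 \right)} V{\left(4,c{\left(Y{\left(-5,-1 \right)} \right)} \right)} = 12 \cdot 2 \sqrt{-1 - 16 \left(-5\right)^{2}} = 24 \sqrt{-1 - 400} = 24 \sqrt{-401} = 24 i \sqrt{401}$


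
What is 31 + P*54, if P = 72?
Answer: 3919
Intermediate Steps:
31 + P*54 = 31 + 72*54 = 31 + 3888 = 3919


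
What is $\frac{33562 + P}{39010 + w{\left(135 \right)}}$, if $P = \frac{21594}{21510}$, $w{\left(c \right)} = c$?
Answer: $\frac{120323369}{140334825} \approx 0.8574$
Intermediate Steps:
$P = \frac{3599}{3585}$ ($P = 21594 \cdot \frac{1}{21510} = \frac{3599}{3585} \approx 1.0039$)
$\frac{33562 + P}{39010 + w{\left(135 \right)}} = \frac{33562 + \frac{3599}{3585}}{39010 + 135} = \frac{120323369}{3585 \cdot 39145} = \frac{120323369}{3585} \cdot \frac{1}{39145} = \frac{120323369}{140334825}$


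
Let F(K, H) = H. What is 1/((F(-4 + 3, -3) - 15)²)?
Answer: 1/324 ≈ 0.0030864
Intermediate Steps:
1/((F(-4 + 3, -3) - 15)²) = 1/((-3 - 15)²) = 1/((-18)²) = 1/324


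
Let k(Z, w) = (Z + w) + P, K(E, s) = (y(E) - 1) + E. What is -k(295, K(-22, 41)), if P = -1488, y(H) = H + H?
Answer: 1260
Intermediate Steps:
y(H) = 2*H
K(E, s) = -1 + 3*E (K(E, s) = (2*E - 1) + E = (-1 + 2*E) + E = -1 + 3*E)
k(Z, w) = -1488 + Z + w (k(Z, w) = (Z + w) - 1488 = -1488 + Z + w)
-k(295, K(-22, 41)) = -(-1488 + 295 + (-1 + 3*(-22))) = -(-1488 + 295 + (-1 - 66)) = -(-1488 + 295 - 67) = -1*(-1260) = 1260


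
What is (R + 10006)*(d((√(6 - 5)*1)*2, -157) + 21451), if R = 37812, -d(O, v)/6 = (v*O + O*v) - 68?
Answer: 1225431886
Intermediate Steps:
d(O, v) = 408 - 12*O*v (d(O, v) = -6*((v*O + O*v) - 68) = -6*((O*v + O*v) - 68) = -6*(2*O*v - 68) = -6*(-68 + 2*O*v) = 408 - 12*O*v)
(R + 10006)*(d((√(6 - 5)*1)*2, -157) + 21451) = (37812 + 10006)*((408 - 12*(√(6 - 5)*1)*2*(-157)) + 21451) = 47818*((408 - 12*(√1*1)*2*(-157)) + 21451) = 47818*((408 - 12*(1*1)*2*(-157)) + 21451) = 47818*((408 - 12*1*2*(-157)) + 21451) = 47818*((408 - 12*2*(-157)) + 21451) = 47818*((408 + 3768) + 21451) = 47818*(4176 + 21451) = 47818*25627 = 1225431886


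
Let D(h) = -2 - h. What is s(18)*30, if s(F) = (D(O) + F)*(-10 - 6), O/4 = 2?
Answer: -3840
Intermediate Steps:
O = 8 (O = 4*2 = 8)
s(F) = 160 - 16*F (s(F) = ((-2 - 1*8) + F)*(-10 - 6) = ((-2 - 8) + F)*(-16) = (-10 + F)*(-16) = 160 - 16*F)
s(18)*30 = (160 - 16*18)*30 = (160 - 288)*30 = -128*30 = -3840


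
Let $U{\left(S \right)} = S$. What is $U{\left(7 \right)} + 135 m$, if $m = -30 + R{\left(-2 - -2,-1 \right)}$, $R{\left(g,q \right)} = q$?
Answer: $-4178$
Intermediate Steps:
$m = -31$ ($m = -30 - 1 = -31$)
$U{\left(7 \right)} + 135 m = 7 + 135 \left(-31\right) = 7 - 4185 = -4178$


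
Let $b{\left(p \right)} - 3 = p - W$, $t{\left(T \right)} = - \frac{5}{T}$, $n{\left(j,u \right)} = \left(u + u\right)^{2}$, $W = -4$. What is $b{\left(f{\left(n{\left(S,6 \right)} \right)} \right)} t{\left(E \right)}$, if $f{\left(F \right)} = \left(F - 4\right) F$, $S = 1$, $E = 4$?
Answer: $- \frac{100835}{4} \approx -25209.0$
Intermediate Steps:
$n{\left(j,u \right)} = 4 u^{2}$ ($n{\left(j,u \right)} = \left(2 u\right)^{2} = 4 u^{2}$)
$f{\left(F \right)} = F \left(-4 + F\right)$ ($f{\left(F \right)} = \left(-4 + F\right) F = F \left(-4 + F\right)$)
$b{\left(p \right)} = 7 + p$ ($b{\left(p \right)} = 3 + \left(p - -4\right) = 3 + \left(p + 4\right) = 3 + \left(4 + p\right) = 7 + p$)
$b{\left(f{\left(n{\left(S,6 \right)} \right)} \right)} t{\left(E \right)} = \left(7 + 4 \cdot 6^{2} \left(-4 + 4 \cdot 6^{2}\right)\right) \left(- \frac{5}{4}\right) = \left(7 + 4 \cdot 36 \left(-4 + 4 \cdot 36\right)\right) \left(\left(-5\right) \frac{1}{4}\right) = \left(7 + 144 \left(-4 + 144\right)\right) \left(- \frac{5}{4}\right) = \left(7 + 144 \cdot 140\right) \left(- \frac{5}{4}\right) = \left(7 + 20160\right) \left(- \frac{5}{4}\right) = 20167 \left(- \frac{5}{4}\right) = - \frac{100835}{4}$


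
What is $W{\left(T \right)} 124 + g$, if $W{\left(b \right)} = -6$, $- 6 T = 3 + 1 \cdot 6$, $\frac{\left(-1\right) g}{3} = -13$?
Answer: $-705$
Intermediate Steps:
$g = 39$ ($g = \left(-3\right) \left(-13\right) = 39$)
$T = - \frac{3}{2}$ ($T = - \frac{3 + 1 \cdot 6}{6} = - \frac{3 + 6}{6} = \left(- \frac{1}{6}\right) 9 = - \frac{3}{2} \approx -1.5$)
$W{\left(T \right)} 124 + g = \left(-6\right) 124 + 39 = -744 + 39 = -705$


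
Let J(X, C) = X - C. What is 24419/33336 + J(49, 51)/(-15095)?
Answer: 368671477/503206920 ≈ 0.73264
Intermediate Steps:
24419/33336 + J(49, 51)/(-15095) = 24419/33336 + (49 - 1*51)/(-15095) = 24419*(1/33336) + (49 - 51)*(-1/15095) = 24419/33336 - 2*(-1/15095) = 24419/33336 + 2/15095 = 368671477/503206920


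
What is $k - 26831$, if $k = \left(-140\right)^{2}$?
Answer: $-7231$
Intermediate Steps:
$k = 19600$
$k - 26831 = 19600 - 26831 = -7231$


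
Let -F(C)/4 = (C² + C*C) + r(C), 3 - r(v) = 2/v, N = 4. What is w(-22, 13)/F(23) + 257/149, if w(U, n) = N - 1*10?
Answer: 12552395/7271498 ≈ 1.7262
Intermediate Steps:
r(v) = 3 - 2/v
w(U, n) = -6 (w(U, n) = 4 - 1*10 = 4 - 10 = -6)
F(C) = -12 - 8*C² + 8/C (F(C) = -4*((C² + C*C) + (3 - 2/C)) = -4*((C² + C²) + (3 - 2/C)) = -4*(2*C² + (3 - 2/C)) = -4*(3 - 2/C + 2*C²) = -12 - 8*C² + 8/C)
w(-22, 13)/F(23) + 257/149 = -6/(-12 - 8*23² + 8/23) + 257/149 = -6/(-12 - 8*529 + 8*(1/23)) + 257*(1/149) = -6/(-12 - 4232 + 8/23) + 257/149 = -6/(-97604/23) + 257/149 = -6*(-23/97604) + 257/149 = 69/48802 + 257/149 = 12552395/7271498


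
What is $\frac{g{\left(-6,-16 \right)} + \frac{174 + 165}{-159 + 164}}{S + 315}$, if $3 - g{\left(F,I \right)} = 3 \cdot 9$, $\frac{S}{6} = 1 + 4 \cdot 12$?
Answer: $\frac{73}{1015} \approx 0.071921$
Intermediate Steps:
$S = 294$ ($S = 6 \left(1 + 4 \cdot 12\right) = 6 \left(1 + 48\right) = 6 \cdot 49 = 294$)
$g{\left(F,I \right)} = -24$ ($g{\left(F,I \right)} = 3 - 3 \cdot 9 = 3 - 27 = -24$)
$\frac{g{\left(-6,-16 \right)} + \frac{174 + 165}{-159 + 164}}{S + 315} = \frac{-24 + \frac{174 + 165}{-159 + 164}}{294 + 315} = \frac{-24 + \frac{339}{5}}{609} = \left(-24 + 339 \cdot \frac{1}{5}\right) \frac{1}{609} = \left(-24 + \frac{339}{5}\right) \frac{1}{609} = \frac{219}{5} \cdot \frac{1}{609} = \frac{73}{1015}$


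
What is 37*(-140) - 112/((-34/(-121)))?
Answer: -94836/17 ≈ -5578.6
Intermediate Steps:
37*(-140) - 112/((-34/(-121))) = -5180 - 112/((-34*(-1/121))) = -5180 - 112/34/121 = -5180 - 112*121/34 = -5180 - 6776/17 = -94836/17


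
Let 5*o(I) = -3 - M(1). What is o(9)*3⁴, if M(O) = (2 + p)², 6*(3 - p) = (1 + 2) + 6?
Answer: -4941/20 ≈ -247.05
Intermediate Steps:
p = 3/2 (p = 3 - ((1 + 2) + 6)/6 = 3 - (3 + 6)/6 = 3 - ⅙*9 = 3 - 3/2 = 3/2 ≈ 1.5000)
M(O) = 49/4 (M(O) = (2 + 3/2)² = (7/2)² = 49/4)
o(I) = -61/20 (o(I) = (-3 - 1*49/4)/5 = (-3 - 49/4)/5 = (⅕)*(-61/4) = -61/20)
o(9)*3⁴ = -61/20*3⁴ = -61/20*81 = -4941/20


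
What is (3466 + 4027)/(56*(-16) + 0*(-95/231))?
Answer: -7493/896 ≈ -8.3627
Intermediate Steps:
(3466 + 4027)/(56*(-16) + 0*(-95/231)) = 7493/(-896 + 0*(-95*1/231)) = 7493/(-896 + 0*(-95/231)) = 7493/(-896 + 0) = 7493/(-896) = 7493*(-1/896) = -7493/896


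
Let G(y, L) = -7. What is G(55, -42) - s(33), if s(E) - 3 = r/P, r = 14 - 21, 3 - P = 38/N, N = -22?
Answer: -443/52 ≈ -8.5192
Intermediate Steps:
P = 52/11 (P = 3 - 38/(-22) = 3 - 38*(-1)/22 = 3 - 1*(-19/11) = 3 + 19/11 = 52/11 ≈ 4.7273)
r = -7
s(E) = 79/52 (s(E) = 3 - 7/52/11 = 3 - 7*11/52 = 3 - 77/52 = 79/52)
G(55, -42) - s(33) = -7 - 1*79/52 = -7 - 79/52 = -443/52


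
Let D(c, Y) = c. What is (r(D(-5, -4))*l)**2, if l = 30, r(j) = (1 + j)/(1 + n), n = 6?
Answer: 14400/49 ≈ 293.88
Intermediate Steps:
r(j) = 1/7 + j/7 (r(j) = (1 + j)/(1 + 6) = (1 + j)/7 = (1 + j)*(1/7) = 1/7 + j/7)
(r(D(-5, -4))*l)**2 = ((1/7 + (1/7)*(-5))*30)**2 = ((1/7 - 5/7)*30)**2 = (-4/7*30)**2 = (-120/7)**2 = 14400/49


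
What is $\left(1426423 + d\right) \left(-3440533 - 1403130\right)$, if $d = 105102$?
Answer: $-7418190976075$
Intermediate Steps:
$\left(1426423 + d\right) \left(-3440533 - 1403130\right) = \left(1426423 + 105102\right) \left(-3440533 - 1403130\right) = 1531525 \left(-4843663\right) = -7418190976075$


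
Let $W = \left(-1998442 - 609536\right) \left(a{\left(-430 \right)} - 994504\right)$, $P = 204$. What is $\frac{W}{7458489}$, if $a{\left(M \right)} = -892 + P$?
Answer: $\frac{865146280592}{2486163} \approx 3.4798 \cdot 10^{5}$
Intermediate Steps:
$a{\left(M \right)} = -688$ ($a{\left(M \right)} = -892 + 204 = -688$)
$W = 2595438841776$ ($W = \left(-1998442 - 609536\right) \left(-688 - 994504\right) = \left(-2607978\right) \left(-995192\right) = 2595438841776$)
$\frac{W}{7458489} = \frac{2595438841776}{7458489} = 2595438841776 \cdot \frac{1}{7458489} = \frac{865146280592}{2486163}$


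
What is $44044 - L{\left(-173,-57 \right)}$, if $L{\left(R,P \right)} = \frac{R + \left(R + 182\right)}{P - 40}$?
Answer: $\frac{4272104}{97} \approx 44042.0$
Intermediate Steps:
$L{\left(R,P \right)} = \frac{182 + 2 R}{-40 + P}$ ($L{\left(R,P \right)} = \frac{R + \left(182 + R\right)}{-40 + P} = \frac{182 + 2 R}{-40 + P}$)
$44044 - L{\left(-173,-57 \right)} = 44044 - \frac{2 \left(91 - 173\right)}{-40 - 57} = 44044 - 2 \frac{1}{-97} \left(-82\right) = 44044 - 2 \left(- \frac{1}{97}\right) \left(-82\right) = 44044 - \frac{164}{97} = \frac{4272104}{97}$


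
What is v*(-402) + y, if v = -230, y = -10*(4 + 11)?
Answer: 92310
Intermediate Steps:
y = -150 (y = -10*15 = -150)
v*(-402) + y = -230*(-402) - 150 = 92460 - 150 = 92310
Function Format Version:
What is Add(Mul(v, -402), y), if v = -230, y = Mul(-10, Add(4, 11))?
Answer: 92310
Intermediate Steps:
y = -150 (y = Mul(-10, 15) = -150)
Add(Mul(v, -402), y) = Add(Mul(-230, -402), -150) = Add(92460, -150) = 92310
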